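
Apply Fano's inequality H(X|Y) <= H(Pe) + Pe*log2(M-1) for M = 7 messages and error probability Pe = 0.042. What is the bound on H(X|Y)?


H(Pe) = -Pe*log2(Pe) - (1-Pe)*log2(1-Pe) = -0.042*log2(0.042) - 0.958*log2(0.958) = 0.192086 + 0.059303 = 0.2514. Pe*log2(M-1) = 0.042*log2(6) = 0.108568. Bound = H(Pe) + Pe*log2(M-1) = 0.192086 + 0.059303 + 0.108568 = 0.36

0.36 bits


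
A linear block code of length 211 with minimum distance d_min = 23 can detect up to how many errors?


Detection capability = d_min - 1 = 23 - 1 = 22

22 errors


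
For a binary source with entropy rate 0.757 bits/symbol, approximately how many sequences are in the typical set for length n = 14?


log2|A_typical| = nH = 14 * 0.757 = 10.598, so |A_typical| ~ 2^10.598 = 1.550e+03

1.550e+03


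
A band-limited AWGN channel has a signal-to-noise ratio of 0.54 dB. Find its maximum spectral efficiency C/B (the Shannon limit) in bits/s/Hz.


SNR_linear = 10^(0.54/10) = 1.1324; C/B = log2(1 + SNR_linear) = log2(1 + 1.1324) = 1.0925

1.0925 bits/s/Hz


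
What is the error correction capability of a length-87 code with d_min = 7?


Correction capability = floor((d-1)/2) = floor((7-1)/2) = 3

3 errors


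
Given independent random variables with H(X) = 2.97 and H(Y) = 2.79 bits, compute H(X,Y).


For independent variables, H(X,Y) = H(X) + H(Y) = 2.97 + 2.79 = 5.76

5.76 bits


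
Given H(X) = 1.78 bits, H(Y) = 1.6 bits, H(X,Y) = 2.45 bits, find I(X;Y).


I(X;Y) = H(X) + H(Y) - H(X,Y) = 1.78 + 1.6 - 2.45 = 0.93

0.93 bits


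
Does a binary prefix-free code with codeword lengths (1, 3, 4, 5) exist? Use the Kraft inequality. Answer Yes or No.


Kraft sum = sum(2^(-l_i)) = 0.7188, need <= 1. Result: satisfied (a binary prefix-free code with these lengths exists)

Yes


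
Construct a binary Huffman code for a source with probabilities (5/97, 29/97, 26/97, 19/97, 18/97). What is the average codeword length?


Huffman construction (repeatedly merge the two least-probable nodes; each merge adds 1 bit to every symbol beneath it): 5/97 + 18/97 = 23/97; 19/97 + 23/97 = 42/97; 26/97 + 29/97 = 55/97; 42/97 + 55/97 = 1. Resulting codeword lengths (in the order the probabilities were given): (3, 2, 2, 2, 3). L_avg = sum(p_i * l_i) = 5/97*3 + 29/97*2 + 26/97*2 + 19/97*2 + 18/97*3 = 217/97 = 2.2371

2.2371 bits


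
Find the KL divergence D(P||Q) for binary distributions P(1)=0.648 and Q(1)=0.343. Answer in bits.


KL = p*log2(p/q) + (1-p)*log2((1-p)/(1-q)) = 0.648*log2(0.648/0.343) + 0.352*log2(0.352/0.657) = 0.2778

0.2778 bits


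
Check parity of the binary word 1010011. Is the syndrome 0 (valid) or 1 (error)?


Syndrome = XOR of all bits = 1 XOR 0 XOR 1 XOR 0 XOR 0 XOR 1 XOR 1 = 0

0


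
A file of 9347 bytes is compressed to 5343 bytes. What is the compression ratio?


Ratio = original / compressed = 9347 / 5343 = 1.7494

1.7494


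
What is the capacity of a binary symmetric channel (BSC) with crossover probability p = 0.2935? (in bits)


H(p) = -p*log2(p) - (1-p)*log2(1-p) = -0.2935*log2(0.2935) - 0.7065*log2(0.7065) = 0.519075 + 0.354125 = 0.8732. C = 1 - H(p) = 1 - 0.8732 = 0.1268

0.1268 bits


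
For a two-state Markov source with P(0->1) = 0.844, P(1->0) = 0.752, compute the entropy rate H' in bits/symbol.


Stationary distribution: pi_0 = p10/(p01+p10) = 0.4712, pi_1 = 0.5288. Entropy rate H' = pi_0*H(p01) + pi_1*H(p10) = 0.4712*0.6247 + 0.5288*0.8081 = 0.7217

0.7217 bits/symbol


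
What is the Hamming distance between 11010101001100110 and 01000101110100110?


Count differing positions: ^ . . ^ . . . . ^ ^ ^ . . . . . . = 5 differences

5


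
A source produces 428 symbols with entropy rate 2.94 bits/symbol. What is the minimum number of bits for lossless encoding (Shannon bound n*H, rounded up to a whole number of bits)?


Minimum bits >= n * H = 428 * 2.94 = 1258.32, rounded up to a whole number of bits = 1259

1259 bits


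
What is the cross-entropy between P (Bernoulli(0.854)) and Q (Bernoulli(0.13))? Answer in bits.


H(P,Q) = -p*log2(q) - (1-p)*log2(1-q). -0.854*log2(0.13) = 2.513678; -0.146*log2(0.87) = 0.029333. H(P,Q) = 2.513678 + 0.029333 = 2.543

2.543 bits


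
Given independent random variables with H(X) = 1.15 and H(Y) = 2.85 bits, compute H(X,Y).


For independent variables, H(X,Y) = H(X) + H(Y) = 1.15 + 2.85 = 4.0

4.0 bits


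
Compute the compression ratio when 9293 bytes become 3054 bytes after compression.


Ratio = original / compressed = 9293 / 3054 = 3.0429

3.0429


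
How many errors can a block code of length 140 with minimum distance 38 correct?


Correction capability = floor((d-1)/2) = floor((38-1)/2) = 18

18 errors


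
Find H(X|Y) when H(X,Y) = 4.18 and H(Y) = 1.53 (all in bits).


H(X|Y) = H(X,Y) - H(Y) = 4.18 - 1.53 = 2.65

2.65 bits


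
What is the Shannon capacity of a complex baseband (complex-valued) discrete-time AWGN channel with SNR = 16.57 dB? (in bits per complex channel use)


SNR_linear = 10^(16.57/10) = 45.3942; C = log2(1 + SNR_linear) = log2(1 + 45.3942) = 5.5359

5.5359 bits/channel use


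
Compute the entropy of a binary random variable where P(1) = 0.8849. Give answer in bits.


H = -p*log2(p) - (1-p)*log2(1-p). -0.8849*log2(0.8849) = 0.156108; -0.1151*log2(0.1151) = 0.359002. H = 0.156108 + 0.359002 = 0.5151

0.5151 bits


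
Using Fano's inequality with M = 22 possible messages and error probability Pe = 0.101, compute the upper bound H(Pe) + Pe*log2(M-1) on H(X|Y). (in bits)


H(Pe) = -Pe*log2(Pe) - (1-Pe)*log2(1-Pe) = -0.101*log2(0.101) - 0.899*log2(0.899) = 0.334065 + 0.138093 = 0.4722. Pe*log2(M-1) = 0.101*log2(21) = 0.443624. Bound = H(Pe) + Pe*log2(M-1) = 0.334065 + 0.138093 + 0.443624 = 0.9158

0.9158 bits


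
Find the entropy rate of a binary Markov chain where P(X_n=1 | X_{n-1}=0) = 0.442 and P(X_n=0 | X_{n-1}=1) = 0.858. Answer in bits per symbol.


Stationary distribution: pi_0 = p10/(p01+p10) = 0.66, pi_1 = 0.34. Entropy rate H' = pi_0*H(p01) + pi_1*H(p10) = 0.66*0.9903 + 0.34*0.5895 = 0.854

0.854 bits/symbol


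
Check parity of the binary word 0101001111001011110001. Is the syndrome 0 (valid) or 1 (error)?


Syndrome = XOR of all bits = 0 XOR 1 XOR 0 XOR 1 XOR 0 XOR 0 XOR 1 XOR 1 XOR 1 XOR 1 XOR 0 XOR 0 XOR 1 XOR 0 XOR 1 XOR 1 XOR 1 XOR 1 XOR 0 XOR 0 XOR 0 XOR 1 = 0

0


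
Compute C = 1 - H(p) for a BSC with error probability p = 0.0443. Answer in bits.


H(p) = -p*log2(p) - (1-p)*log2(1-p) = -0.0443*log2(0.0443) - 0.9557*log2(0.9557) = 0.199197 + 0.062474 = 0.2617. C = 1 - H(p) = 1 - 0.2617 = 0.7383

0.7383 bits


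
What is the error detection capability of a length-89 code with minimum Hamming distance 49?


Detection capability = d_min - 1 = 49 - 1 = 48

48 errors


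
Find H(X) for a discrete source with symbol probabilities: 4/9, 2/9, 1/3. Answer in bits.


H = -sum(p_i * log2(p_i)). Terms: -(4/9)*log2(4/9) = 0.519967; -(2/9)*log2(2/9) = 0.482206; -(1/3)*log2(1/3) = 0.528321. H = 0.519967 + 0.482206 + 0.528321 = 1.5305

1.5305 bits


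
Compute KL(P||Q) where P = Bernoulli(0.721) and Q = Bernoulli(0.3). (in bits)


KL = p*log2(p/q) + (1-p)*log2((1-p)/(1-q)) = 0.721*log2(0.721/0.3) + 0.279*log2(0.279/0.7) = 0.5418

0.5418 bits


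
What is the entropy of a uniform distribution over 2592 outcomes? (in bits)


H = log2(n) = log2(2592) = 11.3399

11.3399 bits


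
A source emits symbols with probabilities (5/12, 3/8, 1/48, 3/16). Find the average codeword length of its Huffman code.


Huffman construction (repeatedly merge the two least-probable nodes; each merge adds 1 bit to every symbol beneath it): 1/48 + 3/16 = 5/24; 5/24 + 3/8 = 7/12; 5/12 + 7/12 = 1. Resulting codeword lengths (in the order the probabilities were given): (1, 2, 3, 3). L_avg = sum(p_i * l_i) = 5/12*1 + 3/8*2 + 1/48*3 + 3/16*3 = 43/24 = 1.7917

1.7917 bits


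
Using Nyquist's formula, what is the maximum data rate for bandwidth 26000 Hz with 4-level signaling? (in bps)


Rate = 2 * B * log2(M) = 2 * 26000 * 2.0 = 104000.0

104000.0 bps


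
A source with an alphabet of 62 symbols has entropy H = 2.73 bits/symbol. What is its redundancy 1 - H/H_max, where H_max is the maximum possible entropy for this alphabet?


H_max = log2(K) = log2(62) = 5.9542 bits/symbol. Redundancy = 1 - H/H_max = 1 - 2.73/5.9542 = 1 - 0.4585 = 0.5415

0.5415


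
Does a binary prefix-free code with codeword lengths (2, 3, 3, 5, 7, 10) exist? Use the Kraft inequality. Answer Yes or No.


Kraft sum = sum(2^(-l_i)) = 0.54, need <= 1. Result: satisfied (a binary prefix-free code with these lengths exists)

Yes


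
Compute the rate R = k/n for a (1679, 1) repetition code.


Rate = k/n = 1/1679

1/1679


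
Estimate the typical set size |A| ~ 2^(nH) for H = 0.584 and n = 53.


log2|A_typical| = nH = 53 * 0.584 = 30.952, so |A_typical| ~ 2^30.952 = 2.077e+09

2.077e+09


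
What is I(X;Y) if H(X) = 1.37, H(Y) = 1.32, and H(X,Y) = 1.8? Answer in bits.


I(X;Y) = H(X) + H(Y) - H(X,Y) = 1.37 + 1.32 - 1.8 = 0.89

0.89 bits


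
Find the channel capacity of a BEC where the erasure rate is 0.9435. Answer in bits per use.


C = 1 - epsilon = 1 - 0.9435 = 0.0565

0.0565 bits


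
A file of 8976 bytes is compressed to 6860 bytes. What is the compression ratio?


Ratio = original / compressed = 8976 / 6860 = 1.3085

1.3085


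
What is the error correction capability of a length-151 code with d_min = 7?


Correction capability = floor((d-1)/2) = floor((7-1)/2) = 3

3 errors


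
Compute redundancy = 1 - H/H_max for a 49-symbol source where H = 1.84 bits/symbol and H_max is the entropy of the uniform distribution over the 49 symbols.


H_max = log2(K) = log2(49) = 5.6147 bits/symbol. Redundancy = 1 - H/H_max = 1 - 1.84/5.6147 = 1 - 0.3277 = 0.6723

0.6723


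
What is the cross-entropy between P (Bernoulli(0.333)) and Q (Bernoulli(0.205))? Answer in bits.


H(P,Q) = -p*log2(q) - (1-p)*log2(1-q). -0.333*log2(0.205) = 0.761339; -0.667*log2(0.795) = 0.220759. H(P,Q) = 0.761339 + 0.220759 = 0.9821

0.9821 bits


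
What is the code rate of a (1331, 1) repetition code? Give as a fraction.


Rate = k/n = 1/1331

1/1331


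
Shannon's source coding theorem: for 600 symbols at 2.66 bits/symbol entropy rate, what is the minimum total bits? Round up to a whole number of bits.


Minimum bits >= n * H = 600 * 2.66 = 1596.0, rounded up to a whole number of bits = 1596

1596 bits


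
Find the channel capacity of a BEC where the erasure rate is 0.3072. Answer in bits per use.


C = 1 - epsilon = 1 - 0.3072 = 0.6928

0.6928 bits


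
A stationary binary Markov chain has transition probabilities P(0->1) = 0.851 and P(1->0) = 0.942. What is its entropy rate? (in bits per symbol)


Stationary distribution: pi_0 = p10/(p01+p10) = 0.5254, pi_1 = 0.4746. Entropy rate H' = pi_0*H(p01) + pi_1*H(p10) = 0.5254*0.6073 + 0.4746*0.3195 = 0.4707

0.4707 bits/symbol


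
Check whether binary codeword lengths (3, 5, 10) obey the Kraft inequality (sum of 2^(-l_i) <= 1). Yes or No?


Kraft sum = sum(2^(-l_i)) = 0.1572, need <= 1. Result: satisfied (a binary prefix-free code with these lengths exists)

Yes


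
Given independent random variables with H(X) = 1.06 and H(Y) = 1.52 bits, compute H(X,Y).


For independent variables, H(X,Y) = H(X) + H(Y) = 1.06 + 1.52 = 2.58

2.58 bits


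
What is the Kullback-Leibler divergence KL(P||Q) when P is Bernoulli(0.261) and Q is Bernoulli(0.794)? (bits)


KL = p*log2(p/q) + (1-p)*log2((1-p)/(1-q)) = 0.261*log2(0.261/0.794) + 0.739*log2(0.739/0.206) = 0.943

0.943 bits


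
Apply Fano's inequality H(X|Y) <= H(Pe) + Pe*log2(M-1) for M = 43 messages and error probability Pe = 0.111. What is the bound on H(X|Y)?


H(Pe) = -Pe*log2(Pe) - (1-Pe)*log2(1-Pe) = -0.111*log2(0.111) - 0.889*log2(0.889) = 0.352022 + 0.150903 = 0.5029. Pe*log2(M-1) = 0.111*log2(42) = 0.598547. Bound = H(Pe) + Pe*log2(M-1) = 0.352022 + 0.150903 + 0.598547 = 1.1015

1.1015 bits


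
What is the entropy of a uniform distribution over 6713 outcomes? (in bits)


H = log2(n) = log2(6713) = 12.7127

12.7127 bits


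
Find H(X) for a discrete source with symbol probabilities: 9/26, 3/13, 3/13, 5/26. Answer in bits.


H = -sum(p_i * log2(p_i)). Terms: -(9/26)*log2(9/26) = 0.529794; -(3/13)*log2(3/13) = 0.488187; -(3/13)*log2(3/13) = 0.488187; -(5/26)*log2(5/26) = 0.457406. H = 0.529794 + 0.488187 + 0.488187 + 0.457406 = 1.9636

1.9636 bits


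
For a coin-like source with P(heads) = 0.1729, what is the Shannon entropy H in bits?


H = -p*log2(p) - (1-p)*log2(1-p). -0.1729*log2(0.1729) = 0.437781; -0.8271*log2(0.8271) = 0.226515. H = 0.437781 + 0.226515 = 0.6643

0.6643 bits


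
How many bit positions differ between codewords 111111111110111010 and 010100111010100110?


Count differing positions: ^ . ^ . ^ ^ . . . ^ . . . ^ ^ ^ . . = 8 differences

8


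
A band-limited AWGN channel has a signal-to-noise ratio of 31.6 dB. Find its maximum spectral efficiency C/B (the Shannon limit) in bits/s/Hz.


SNR_linear = 10^(31.6/10) = 1445.4398; C/B = log2(1 + SNR_linear) = log2(1 + 1445.4398) = 10.4983

10.4983 bits/s/Hz


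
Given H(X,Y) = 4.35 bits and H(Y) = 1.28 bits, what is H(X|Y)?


H(X|Y) = H(X,Y) - H(Y) = 4.35 - 1.28 = 3.07

3.07 bits


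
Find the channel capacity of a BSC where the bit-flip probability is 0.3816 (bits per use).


H(p) = -p*log2(p) - (1-p)*log2(1-p) = -0.3816*log2(0.3816) - 0.6184*log2(0.6184) = 0.530373 + 0.428791 = 0.9592. C = 1 - H(p) = 1 - 0.9592 = 0.0408

0.0408 bits


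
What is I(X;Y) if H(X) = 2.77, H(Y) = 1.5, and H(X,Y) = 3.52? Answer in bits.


I(X;Y) = H(X) + H(Y) - H(X,Y) = 2.77 + 1.5 - 3.52 = 0.75

0.75 bits


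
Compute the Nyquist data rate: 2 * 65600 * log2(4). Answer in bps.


Rate = 2 * B * log2(M) = 2 * 65600 * 2.0 = 262400.0

262400.0 bps


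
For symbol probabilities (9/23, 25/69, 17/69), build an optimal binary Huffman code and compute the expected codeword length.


Huffman construction (repeatedly merge the two least-probable nodes; each merge adds 1 bit to every symbol beneath it): 17/69 + 25/69 = 14/23; 9/23 + 14/23 = 1. Resulting codeword lengths (in the order the probabilities were given): (1, 2, 2). L_avg = sum(p_i * l_i) = 9/23*1 + 25/69*2 + 17/69*2 = 37/23 = 1.6087

1.6087 bits


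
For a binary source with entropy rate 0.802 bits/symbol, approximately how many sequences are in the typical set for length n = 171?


log2|A_typical| = nH = 171 * 0.802 = 137.142, so |A_typical| ~ 2^137.142 = 1.922e+41

1.922e+41


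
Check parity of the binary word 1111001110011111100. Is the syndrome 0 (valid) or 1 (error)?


Syndrome = XOR of all bits = 1 XOR 1 XOR 1 XOR 1 XOR 0 XOR 0 XOR 1 XOR 1 XOR 1 XOR 0 XOR 0 XOR 1 XOR 1 XOR 1 XOR 1 XOR 1 XOR 1 XOR 0 XOR 0 = 1

1


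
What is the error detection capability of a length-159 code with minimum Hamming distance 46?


Detection capability = d_min - 1 = 46 - 1 = 45

45 errors


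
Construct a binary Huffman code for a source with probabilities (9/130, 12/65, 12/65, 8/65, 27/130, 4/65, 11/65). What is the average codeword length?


Huffman construction (repeatedly merge the two least-probable nodes; each merge adds 1 bit to every symbol beneath it): 4/65 + 9/130 = 17/130; 8/65 + 17/130 = 33/130; 11/65 + 12/65 = 23/65; 12/65 + 27/130 = 51/130; 33/130 + 23/65 = 79/130; 51/130 + 79/130 = 1. Resulting codeword lengths (in the order the probabilities were given): (4, 3, 2, 3, 2, 4, 3). L_avg = sum(p_i * l_i) = 9/130*4 + 12/65*3 + 12/65*2 + 8/65*3 + 27/130*2 + 4/65*4 + 11/65*3 = 178/65 = 2.7385

2.7385 bits


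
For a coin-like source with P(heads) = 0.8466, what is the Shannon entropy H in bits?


H = -p*log2(p) - (1-p)*log2(1-p). -0.8466*log2(0.8466) = 0.203394; -0.1534*log2(0.1534) = 0.414890. H = 0.203394 + 0.414890 = 0.6183

0.6183 bits


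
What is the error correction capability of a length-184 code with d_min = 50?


Correction capability = floor((d-1)/2) = floor((50-1)/2) = 24

24 errors


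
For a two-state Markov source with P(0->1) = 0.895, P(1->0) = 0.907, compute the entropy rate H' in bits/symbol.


Stationary distribution: pi_0 = p10/(p01+p10) = 0.5033, pi_1 = 0.4967. Entropy rate H' = pi_0*H(p01) + pi_1*H(p10) = 0.5033*0.4846 + 0.4967*0.4464 = 0.4657

0.4657 bits/symbol


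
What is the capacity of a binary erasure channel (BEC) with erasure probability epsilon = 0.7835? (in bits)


C = 1 - epsilon = 1 - 0.7835 = 0.2165

0.2165 bits


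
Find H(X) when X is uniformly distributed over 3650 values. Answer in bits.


H = log2(n) = log2(3650) = 11.8337

11.8337 bits


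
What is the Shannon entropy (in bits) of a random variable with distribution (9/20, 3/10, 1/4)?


H = -sum(p_i * log2(p_i)). Terms: -(9/20)*log2(9/20) = 0.518401; -(3/10)*log2(3/10) = 0.521090; -(1/4)*log2(1/4) = 0.500000. H = 0.518401 + 0.521090 + 0.500000 = 1.5395

1.5395 bits


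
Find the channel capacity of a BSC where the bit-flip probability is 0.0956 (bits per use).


H(p) = -p*log2(p) - (1-p)*log2(1-p) = -0.0956*log2(0.0956) - 0.9044*log2(0.9044) = 0.323782 + 0.131108 = 0.4549. C = 1 - H(p) = 1 - 0.4549 = 0.5451

0.5451 bits


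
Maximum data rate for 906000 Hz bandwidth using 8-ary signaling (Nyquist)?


Rate = 2 * B * log2(M) = 2 * 906000 * 3.0 = 5436000.0

5436000.0 bps


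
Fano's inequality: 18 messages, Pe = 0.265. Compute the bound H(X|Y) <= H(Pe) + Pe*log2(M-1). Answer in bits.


H(Pe) = -Pe*log2(Pe) - (1-Pe)*log2(1-Pe) = -0.265*log2(0.265) - 0.735*log2(0.735) = 0.507723 + 0.326475 = 0.8342. Pe*log2(M-1) = 0.265*log2(17) = 1.083178. Bound = H(Pe) + Pe*log2(M-1) = 0.507723 + 0.326475 + 1.083178 = 1.9174

1.9174 bits


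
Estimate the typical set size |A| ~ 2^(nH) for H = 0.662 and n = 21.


log2|A_typical| = nH = 21 * 0.662 = 13.902, so |A_typical| ~ 2^13.902 = 1.531e+04

1.531e+04


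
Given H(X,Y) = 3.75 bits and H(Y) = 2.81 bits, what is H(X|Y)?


H(X|Y) = H(X,Y) - H(Y) = 3.75 - 2.81 = 0.94

0.94 bits


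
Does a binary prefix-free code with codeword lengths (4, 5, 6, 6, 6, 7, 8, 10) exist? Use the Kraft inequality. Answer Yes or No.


Kraft sum = sum(2^(-l_i)) = 0.1533, need <= 1. Result: satisfied (a binary prefix-free code with these lengths exists)

Yes


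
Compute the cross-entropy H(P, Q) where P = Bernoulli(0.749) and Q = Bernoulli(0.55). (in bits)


H(P,Q) = -p*log2(q) - (1-p)*log2(1-q). -0.749*log2(0.55) = 0.646010; -0.251*log2(0.45) = 0.289153. H(P,Q) = 0.646010 + 0.289153 = 0.9352

0.9352 bits


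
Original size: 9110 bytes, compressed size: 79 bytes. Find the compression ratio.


Ratio = original / compressed = 9110 / 79 = 115.3165

115.3165


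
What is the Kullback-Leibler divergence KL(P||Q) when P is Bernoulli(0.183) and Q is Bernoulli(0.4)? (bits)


KL = p*log2(p/q) + (1-p)*log2((1-p)/(1-q)) = 0.183*log2(0.183/0.4) + 0.817*log2(0.817/0.6) = 0.1574

0.1574 bits


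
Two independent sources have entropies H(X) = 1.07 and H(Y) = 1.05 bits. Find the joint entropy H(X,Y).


For independent variables, H(X,Y) = H(X) + H(Y) = 1.07 + 1.05 = 2.12

2.12 bits


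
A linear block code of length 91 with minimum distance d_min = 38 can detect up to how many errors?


Detection capability = d_min - 1 = 38 - 1 = 37

37 errors


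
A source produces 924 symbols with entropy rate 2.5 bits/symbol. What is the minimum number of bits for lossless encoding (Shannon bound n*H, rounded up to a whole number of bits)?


Minimum bits >= n * H = 924 * 2.5 = 2310.0, rounded up to a whole number of bits = 2310

2310 bits


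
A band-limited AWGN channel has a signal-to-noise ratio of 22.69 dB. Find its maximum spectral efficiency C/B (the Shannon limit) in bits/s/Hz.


SNR_linear = 10^(22.69/10) = 185.7804; C/B = log2(1 + SNR_linear) = log2(1 + 185.7804) = 7.5452

7.5452 bits/s/Hz


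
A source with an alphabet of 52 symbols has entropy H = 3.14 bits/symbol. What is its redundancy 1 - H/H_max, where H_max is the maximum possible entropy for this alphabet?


H_max = log2(K) = log2(52) = 5.7004 bits/symbol. Redundancy = 1 - H/H_max = 1 - 3.14/5.7004 = 1 - 0.5508 = 0.4492

0.4492


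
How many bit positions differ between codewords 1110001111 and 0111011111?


Count differing positions: ^ . . ^ . ^ . . . . = 3 differences

3


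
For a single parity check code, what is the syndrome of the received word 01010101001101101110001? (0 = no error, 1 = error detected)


Syndrome = XOR of all bits = 0 XOR 1 XOR 0 XOR 1 XOR 0 XOR 1 XOR 0 XOR 1 XOR 0 XOR 0 XOR 1 XOR 1 XOR 0 XOR 1 XOR 1 XOR 0 XOR 1 XOR 1 XOR 1 XOR 0 XOR 0 XOR 0 XOR 1 = 0

0


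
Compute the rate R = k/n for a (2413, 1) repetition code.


Rate = k/n = 1/2413

1/2413


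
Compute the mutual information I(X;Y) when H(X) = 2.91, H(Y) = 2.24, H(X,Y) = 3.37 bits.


I(X;Y) = H(X) + H(Y) - H(X,Y) = 2.91 + 2.24 - 3.37 = 1.78

1.78 bits


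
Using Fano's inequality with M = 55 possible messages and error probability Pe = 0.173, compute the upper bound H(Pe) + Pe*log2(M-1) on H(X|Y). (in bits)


H(Pe) = -Pe*log2(Pe) - (1-Pe)*log2(1-Pe) = -0.173*log2(0.173) - 0.827*log2(0.827) = 0.437890 + 0.226632 = 0.6645. Pe*log2(M-1) = 0.173*log2(54) = 0.995596. Bound = H(Pe) + Pe*log2(M-1) = 0.437890 + 0.226632 + 0.995596 = 1.6601

1.6601 bits


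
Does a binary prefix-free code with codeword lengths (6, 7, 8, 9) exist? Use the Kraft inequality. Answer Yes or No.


Kraft sum = sum(2^(-l_i)) = 0.0293, need <= 1. Result: satisfied (a binary prefix-free code with these lengths exists)

Yes


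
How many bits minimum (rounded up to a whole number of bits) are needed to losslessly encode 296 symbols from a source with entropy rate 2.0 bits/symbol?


Minimum bits >= n * H = 296 * 2.0 = 592.0, rounded up to a whole number of bits = 592

592 bits


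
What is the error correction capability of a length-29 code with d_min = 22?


Correction capability = floor((d-1)/2) = floor((22-1)/2) = 10

10 errors


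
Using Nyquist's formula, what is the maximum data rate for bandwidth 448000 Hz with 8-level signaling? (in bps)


Rate = 2 * B * log2(M) = 2 * 448000 * 3.0 = 2688000.0

2688000.0 bps


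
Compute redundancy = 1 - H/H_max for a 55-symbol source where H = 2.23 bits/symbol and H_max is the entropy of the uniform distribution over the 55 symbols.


H_max = log2(K) = log2(55) = 5.7814 bits/symbol. Redundancy = 1 - H/H_max = 1 - 2.23/5.7814 = 1 - 0.3857 = 0.6143

0.6143


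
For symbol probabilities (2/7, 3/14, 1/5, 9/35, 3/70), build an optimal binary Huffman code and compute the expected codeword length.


Huffman construction (repeatedly merge the two least-probable nodes; each merge adds 1 bit to every symbol beneath it): 3/70 + 1/5 = 17/70; 3/14 + 17/70 = 16/35; 9/35 + 2/7 = 19/35; 16/35 + 19/35 = 1. Resulting codeword lengths (in the order the probabilities were given): (2, 2, 3, 2, 3). L_avg = sum(p_i * l_i) = 2/7*2 + 3/14*2 + 1/5*3 + 9/35*2 + 3/70*3 = 157/70 = 2.2429

2.2429 bits


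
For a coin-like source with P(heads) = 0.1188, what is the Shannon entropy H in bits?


H = -p*log2(p) - (1-p)*log2(1-p). -0.1188*log2(0.1188) = 0.365119; -0.8812*log2(0.8812) = 0.160783. H = 0.365119 + 0.160783 = 0.5259

0.5259 bits


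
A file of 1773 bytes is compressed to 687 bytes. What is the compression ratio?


Ratio = original / compressed = 1773 / 687 = 2.5808

2.5808


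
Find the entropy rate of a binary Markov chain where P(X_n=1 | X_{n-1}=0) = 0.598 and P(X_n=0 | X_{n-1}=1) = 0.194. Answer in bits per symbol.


Stationary distribution: pi_0 = p10/(p01+p10) = 0.2449, pi_1 = 0.7551. Entropy rate H' = pi_0*H(p01) + pi_1*H(p10) = 0.2449*0.9721 + 0.7551*0.7098 = 0.774

0.774 bits/symbol


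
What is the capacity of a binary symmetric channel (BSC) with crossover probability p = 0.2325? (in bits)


H(p) = -p*log2(p) - (1-p)*log2(1-p) = -0.2325*log2(0.2325) - 0.7675*log2(0.7675) = 0.489342 + 0.293002 = 0.7823. C = 1 - H(p) = 1 - 0.7823 = 0.2177

0.2177 bits


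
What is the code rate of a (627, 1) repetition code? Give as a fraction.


Rate = k/n = 1/627

1/627


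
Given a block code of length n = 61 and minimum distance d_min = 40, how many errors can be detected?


Detection capability = d_min - 1 = 40 - 1 = 39

39 errors


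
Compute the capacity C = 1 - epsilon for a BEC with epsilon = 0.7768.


C = 1 - epsilon = 1 - 0.7768 = 0.2232

0.2232 bits


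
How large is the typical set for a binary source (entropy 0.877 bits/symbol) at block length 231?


log2|A_typical| = nH = 231 * 0.877 = 202.587, so |A_typical| ~ 2^202.587 = 9.655e+60

9.655e+60


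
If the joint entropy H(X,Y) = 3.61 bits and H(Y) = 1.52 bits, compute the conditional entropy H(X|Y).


H(X|Y) = H(X,Y) - H(Y) = 3.61 - 1.52 = 2.09

2.09 bits


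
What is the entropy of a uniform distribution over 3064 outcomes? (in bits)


H = log2(n) = log2(3064) = 11.5812

11.5812 bits


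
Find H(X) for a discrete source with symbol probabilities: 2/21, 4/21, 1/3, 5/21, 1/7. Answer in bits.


H = -sum(p_i * log2(p_i)). Terms: -(2/21)*log2(2/21) = 0.323078; -(4/21)*log2(4/21) = 0.455680; -(1/3)*log2(1/3) = 0.528321; -(5/21)*log2(5/21) = 0.492950; -(1/7)*log2(1/7) = 0.401051. H = 0.323078 + 0.455680 + 0.528321 + 0.492950 + 0.401051 = 2.2011

2.2011 bits


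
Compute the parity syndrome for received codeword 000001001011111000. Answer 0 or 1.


Syndrome = XOR of all bits = 0 XOR 0 XOR 0 XOR 0 XOR 0 XOR 1 XOR 0 XOR 0 XOR 1 XOR 0 XOR 1 XOR 1 XOR 1 XOR 1 XOR 1 XOR 0 XOR 0 XOR 0 = 1

1


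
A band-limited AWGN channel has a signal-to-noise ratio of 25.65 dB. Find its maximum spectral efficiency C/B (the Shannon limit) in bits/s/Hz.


SNR_linear = 10^(25.65/10) = 367.2823; C/B = log2(1 + SNR_linear) = log2(1 + 367.2823) = 8.5247

8.5247 bits/s/Hz


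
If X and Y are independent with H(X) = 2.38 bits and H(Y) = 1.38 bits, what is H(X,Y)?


For independent variables, H(X,Y) = H(X) + H(Y) = 2.38 + 1.38 = 3.76

3.76 bits


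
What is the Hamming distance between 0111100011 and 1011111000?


Count differing positions: ^ ^ . . . ^ ^ . ^ ^ = 6 differences

6


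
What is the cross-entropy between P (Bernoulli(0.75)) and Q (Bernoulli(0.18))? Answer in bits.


H(P,Q) = -p*log2(q) - (1-p)*log2(1-q). -0.75*log2(0.18) = 1.855448; -0.25*log2(0.82) = 0.071576. H(P,Q) = 1.855448 + 0.071576 = 1.927

1.927 bits


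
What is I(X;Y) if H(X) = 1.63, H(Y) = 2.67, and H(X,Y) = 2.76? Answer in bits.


I(X;Y) = H(X) + H(Y) - H(X,Y) = 1.63 + 2.67 - 2.76 = 1.54

1.54 bits


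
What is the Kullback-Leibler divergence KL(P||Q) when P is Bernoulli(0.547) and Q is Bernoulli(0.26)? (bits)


KL = p*log2(p/q) + (1-p)*log2((1-p)/(1-q)) = 0.547*log2(0.547/0.26) + 0.453*log2(0.453/0.74) = 0.2662

0.2662 bits


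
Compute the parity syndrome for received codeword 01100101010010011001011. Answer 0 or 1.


Syndrome = XOR of all bits = 0 XOR 1 XOR 1 XOR 0 XOR 0 XOR 1 XOR 0 XOR 1 XOR 0 XOR 1 XOR 0 XOR 0 XOR 1 XOR 0 XOR 0 XOR 1 XOR 1 XOR 0 XOR 0 XOR 1 XOR 0 XOR 1 XOR 1 = 1

1


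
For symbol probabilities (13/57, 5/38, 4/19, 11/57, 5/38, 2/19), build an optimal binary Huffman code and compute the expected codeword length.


Huffman construction (repeatedly merge the two least-probable nodes; each merge adds 1 bit to every symbol beneath it): 2/19 + 5/38 = 9/38; 5/38 + 11/57 = 37/114; 4/19 + 13/57 = 25/57; 9/38 + 37/114 = 32/57; 25/57 + 32/57 = 1. Resulting codeword lengths (in the order the probabilities were given): (2, 3, 2, 3, 3, 3). L_avg = sum(p_i * l_i) = 13/57*2 + 5/38*3 + 4/19*2 + 11/57*3 + 5/38*3 + 2/19*3 = 146/57 = 2.5614

2.5614 bits


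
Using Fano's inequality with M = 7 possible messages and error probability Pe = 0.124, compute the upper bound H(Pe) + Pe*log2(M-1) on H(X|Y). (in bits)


H(Pe) = -Pe*log2(Pe) - (1-Pe)*log2(1-Pe) = -0.124*log2(0.124) - 0.876*log2(0.876) = 0.373437 + 0.167314 = 0.5408. Pe*log2(M-1) = 0.124*log2(6) = 0.320535. Bound = H(Pe) + Pe*log2(M-1) = 0.373437 + 0.167314 + 0.320535 = 0.8613

0.8613 bits


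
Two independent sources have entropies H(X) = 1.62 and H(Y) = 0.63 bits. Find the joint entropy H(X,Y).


For independent variables, H(X,Y) = H(X) + H(Y) = 1.62 + 0.63 = 2.25

2.25 bits


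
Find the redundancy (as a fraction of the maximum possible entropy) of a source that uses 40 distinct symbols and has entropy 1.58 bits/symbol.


H_max = log2(K) = log2(40) = 5.3219 bits/symbol. Redundancy = 1 - H/H_max = 1 - 1.58/5.3219 = 1 - 0.2969 = 0.7031

0.7031


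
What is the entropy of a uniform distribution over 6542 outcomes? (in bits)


H = log2(n) = log2(6542) = 12.6755

12.6755 bits


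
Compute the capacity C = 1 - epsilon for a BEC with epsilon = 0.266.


C = 1 - epsilon = 1 - 0.266 = 0.734

0.734 bits


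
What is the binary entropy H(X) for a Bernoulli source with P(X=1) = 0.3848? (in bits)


H = -p*log2(p) - (1-p)*log2(1-p). -0.3848*log2(0.3848) = 0.530185; -0.6152*log2(0.6152) = 0.431177. H = 0.530185 + 0.431177 = 0.9614

0.9614 bits


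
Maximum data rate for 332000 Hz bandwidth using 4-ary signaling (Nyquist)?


Rate = 2 * B * log2(M) = 2 * 332000 * 2.0 = 1328000.0

1328000.0 bps


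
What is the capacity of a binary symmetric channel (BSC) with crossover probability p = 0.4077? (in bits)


H(p) = -p*log2(p) - (1-p)*log2(1-p) = -0.4077*log2(0.4077) - 0.5923*log2(0.5923) = 0.527735 + 0.447542 = 0.9753. C = 1 - H(p) = 1 - 0.9753 = 0.0247

0.0247 bits


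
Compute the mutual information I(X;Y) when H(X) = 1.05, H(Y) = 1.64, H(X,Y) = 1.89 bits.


I(X;Y) = H(X) + H(Y) - H(X,Y) = 1.05 + 1.64 - 1.89 = 0.8

0.8 bits


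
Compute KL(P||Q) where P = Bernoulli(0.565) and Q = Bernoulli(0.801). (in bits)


KL = p*log2(p/q) + (1-p)*log2((1-p)/(1-q)) = 0.565*log2(0.565/0.801) + 0.435*log2(0.435/0.199) = 0.2063

0.2063 bits


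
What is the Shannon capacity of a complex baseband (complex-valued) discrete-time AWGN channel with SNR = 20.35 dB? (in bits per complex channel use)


SNR_linear = 10^(20.35/10) = 108.3927; C = log2(1 + SNR_linear) = log2(1 + 108.3927) = 6.7734

6.7734 bits/channel use


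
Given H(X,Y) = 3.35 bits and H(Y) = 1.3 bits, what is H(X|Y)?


H(X|Y) = H(X,Y) - H(Y) = 3.35 - 1.3 = 2.05

2.05 bits


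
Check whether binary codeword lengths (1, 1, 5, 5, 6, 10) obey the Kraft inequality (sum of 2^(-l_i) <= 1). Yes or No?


Kraft sum = sum(2^(-l_i)) = 1.0791, need <= 1. Result: violated (a binary prefix-free code with these lengths cannot exist)

No


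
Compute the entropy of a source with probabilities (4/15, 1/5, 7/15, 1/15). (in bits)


H = -sum(p_i * log2(p_i)). Terms: -(4/15)*log2(4/15) = 0.508504; -(1/5)*log2(1/5) = 0.464386; -(7/15)*log2(7/15) = 0.513117; -(1/15)*log2(1/15) = 0.260459. H = 0.508504 + 0.464386 + 0.513117 + 0.260459 = 1.7465

1.7465 bits


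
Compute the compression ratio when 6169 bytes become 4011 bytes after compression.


Ratio = original / compressed = 6169 / 4011 = 1.538

1.538


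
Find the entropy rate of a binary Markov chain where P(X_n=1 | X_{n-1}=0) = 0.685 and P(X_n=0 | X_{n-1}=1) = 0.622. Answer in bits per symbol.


Stationary distribution: pi_0 = p10/(p01+p10) = 0.4759, pi_1 = 0.5241. Entropy rate H' = pi_0*H(p01) + pi_1*H(p10) = 0.4759*0.8989 + 0.5241*0.9566 = 0.9291

0.9291 bits/symbol


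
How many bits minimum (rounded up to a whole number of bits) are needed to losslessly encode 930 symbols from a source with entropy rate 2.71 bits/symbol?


Minimum bits >= n * H = 930 * 2.71 = 2520.3, rounded up to a whole number of bits = 2521

2521 bits


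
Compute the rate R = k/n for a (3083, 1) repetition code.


Rate = k/n = 1/3083

1/3083


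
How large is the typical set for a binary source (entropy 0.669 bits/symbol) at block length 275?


log2|A_typical| = nH = 275 * 0.669 = 183.975, so |A_typical| ~ 2^183.975 = 2.410e+55

2.410e+55


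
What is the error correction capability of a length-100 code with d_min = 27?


Correction capability = floor((d-1)/2) = floor((27-1)/2) = 13

13 errors


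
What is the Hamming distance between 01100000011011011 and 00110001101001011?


Count differing positions: . ^ . ^ . . . ^ ^ ^ . . ^ . . . . = 6 differences

6


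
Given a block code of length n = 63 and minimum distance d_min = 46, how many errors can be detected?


Detection capability = d_min - 1 = 46 - 1 = 45

45 errors


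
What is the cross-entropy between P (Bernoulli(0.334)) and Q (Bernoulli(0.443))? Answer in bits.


H(P,Q) = -p*log2(q) - (1-p)*log2(1-q). -0.334*log2(0.443) = 0.392324; -0.666*log2(0.557) = 0.562271. H(P,Q) = 0.392324 + 0.562271 = 0.9546

0.9546 bits


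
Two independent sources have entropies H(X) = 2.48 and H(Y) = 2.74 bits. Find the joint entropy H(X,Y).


For independent variables, H(X,Y) = H(X) + H(Y) = 2.48 + 2.74 = 5.22

5.22 bits


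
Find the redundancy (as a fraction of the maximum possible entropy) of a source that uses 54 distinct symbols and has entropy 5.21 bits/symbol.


H_max = log2(K) = log2(54) = 5.7549 bits/symbol. Redundancy = 1 - H/H_max = 1 - 5.21/5.7549 = 1 - 0.9053 = 0.0947

0.0947


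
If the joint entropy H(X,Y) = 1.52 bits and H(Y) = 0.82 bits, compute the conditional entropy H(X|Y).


H(X|Y) = H(X,Y) - H(Y) = 1.52 - 0.82 = 0.7

0.7 bits


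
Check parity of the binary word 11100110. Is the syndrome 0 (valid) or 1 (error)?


Syndrome = XOR of all bits = 1 XOR 1 XOR 1 XOR 0 XOR 0 XOR 1 XOR 1 XOR 0 = 1

1


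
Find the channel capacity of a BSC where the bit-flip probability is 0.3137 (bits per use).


H(p) = -p*log2(p) - (1-p)*log2(1-p) = -0.3137*log2(0.3137) - 0.6863*log2(0.6863) = 0.524677 + 0.372722 = 0.8974. C = 1 - H(p) = 1 - 0.8974 = 0.1026

0.1026 bits


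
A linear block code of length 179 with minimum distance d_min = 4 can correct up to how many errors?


Correction capability = floor((d-1)/2) = floor((4-1)/2) = 1

1 errors


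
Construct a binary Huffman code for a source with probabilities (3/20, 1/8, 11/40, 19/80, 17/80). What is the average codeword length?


Huffman construction (repeatedly merge the two least-probable nodes; each merge adds 1 bit to every symbol beneath it): 1/8 + 3/20 = 11/40; 17/80 + 19/80 = 9/20; 11/40 + 11/40 = 11/20; 9/20 + 11/20 = 1. Resulting codeword lengths (in the order the probabilities were given): (3, 3, 2, 2, 2). L_avg = sum(p_i * l_i) = 3/20*3 + 1/8*3 + 11/40*2 + 19/80*2 + 17/80*2 = 91/40 = 2.275

2.275 bits


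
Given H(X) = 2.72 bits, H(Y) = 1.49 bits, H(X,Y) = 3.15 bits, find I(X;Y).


I(X;Y) = H(X) + H(Y) - H(X,Y) = 2.72 + 1.49 - 3.15 = 1.06

1.06 bits


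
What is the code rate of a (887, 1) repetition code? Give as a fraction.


Rate = k/n = 1/887

1/887


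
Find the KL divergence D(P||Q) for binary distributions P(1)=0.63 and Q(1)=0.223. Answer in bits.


KL = p*log2(p/q) + (1-p)*log2((1-p)/(1-q)) = 0.63*log2(0.63/0.223) + 0.37*log2(0.37/0.777) = 0.5479

0.5479 bits


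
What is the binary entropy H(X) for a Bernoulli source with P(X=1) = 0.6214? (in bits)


H = -p*log2(p) - (1-p)*log2(1-p). -0.6214*log2(0.6214) = 0.426533; -0.3786*log2(0.3786) = 0.530515. H = 0.426533 + 0.530515 = 0.957

0.957 bits


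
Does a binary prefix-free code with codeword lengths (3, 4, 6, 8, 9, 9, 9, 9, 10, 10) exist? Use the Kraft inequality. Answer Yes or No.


Kraft sum = sum(2^(-l_i)) = 0.2168, need <= 1. Result: satisfied (a binary prefix-free code with these lengths exists)

Yes


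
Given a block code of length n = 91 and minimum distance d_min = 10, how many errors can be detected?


Detection capability = d_min - 1 = 10 - 1 = 9

9 errors


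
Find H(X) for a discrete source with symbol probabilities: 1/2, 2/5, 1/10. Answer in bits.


H = -sum(p_i * log2(p_i)). Terms: -(1/2)*log2(1/2) = 0.500000; -(2/5)*log2(2/5) = 0.528771; -(1/10)*log2(1/10) = 0.332193. H = 0.500000 + 0.528771 + 0.332193 = 1.361

1.361 bits


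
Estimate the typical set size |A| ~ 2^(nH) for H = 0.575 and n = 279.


log2|A_typical| = nH = 279 * 0.575 = 160.425, so |A_typical| ~ 2^160.425 = 1.962e+48

1.962e+48


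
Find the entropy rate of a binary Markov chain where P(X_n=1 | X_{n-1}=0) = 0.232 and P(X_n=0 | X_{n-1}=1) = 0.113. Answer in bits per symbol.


Stationary distribution: pi_0 = p10/(p01+p10) = 0.3275, pi_1 = 0.6725. Entropy rate H' = pi_0*H(p01) + pi_1*H(p10) = 0.3275*0.7815 + 0.6725*0.5089 = 0.5982

0.5982 bits/symbol


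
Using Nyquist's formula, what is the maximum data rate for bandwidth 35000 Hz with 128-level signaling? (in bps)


Rate = 2 * B * log2(M) = 2 * 35000 * 7.0 = 490000.0

490000.0 bps


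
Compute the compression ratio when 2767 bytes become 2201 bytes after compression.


Ratio = original / compressed = 2767 / 2201 = 1.2572

1.2572


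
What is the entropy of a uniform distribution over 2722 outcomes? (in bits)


H = log2(n) = log2(2722) = 11.4105

11.4105 bits


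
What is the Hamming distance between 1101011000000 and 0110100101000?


Count differing positions: ^ . ^ ^ ^ ^ ^ ^ . ^ . . . = 8 differences

8


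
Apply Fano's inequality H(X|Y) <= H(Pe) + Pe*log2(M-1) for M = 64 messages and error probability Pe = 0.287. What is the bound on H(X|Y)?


H(Pe) = -Pe*log2(Pe) - (1-Pe)*log2(1-Pe) = -0.287*log2(0.287) - 0.713*log2(0.713) = 0.516852 + 0.347963 = 0.8648. Pe*log2(M-1) = 0.287*log2(63) = 1.715479. Bound = H(Pe) + Pe*log2(M-1) = 0.516852 + 0.347963 + 1.715479 = 2.5803

2.5803 bits


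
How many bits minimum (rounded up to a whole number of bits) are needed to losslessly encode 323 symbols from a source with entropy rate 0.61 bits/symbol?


Minimum bits >= n * H = 323 * 0.61 = 197.03, rounded up to a whole number of bits = 198

198 bits


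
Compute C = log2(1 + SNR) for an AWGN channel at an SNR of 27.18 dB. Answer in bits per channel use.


SNR_linear = 10^(27.18/10) = 522.3962; C = log2(1 + SNR_linear) = log2(1 + 522.3962) = 9.0318

9.0318 bits/channel use


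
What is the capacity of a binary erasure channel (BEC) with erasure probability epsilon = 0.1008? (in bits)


C = 1 - epsilon = 1 - 0.1008 = 0.8992

0.8992 bits


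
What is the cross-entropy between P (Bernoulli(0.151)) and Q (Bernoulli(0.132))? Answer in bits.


H(P,Q) = -p*log2(q) - (1-p)*log2(1-q). -0.151*log2(0.132) = 0.441130; -0.849*log2(0.868) = 0.173394. H(P,Q) = 0.441130 + 0.173394 = 0.6145

0.6145 bits


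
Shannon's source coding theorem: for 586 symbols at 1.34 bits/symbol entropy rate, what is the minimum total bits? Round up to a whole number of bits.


Minimum bits >= n * H = 586 * 1.34 = 785.24, rounded up to a whole number of bits = 786

786 bits


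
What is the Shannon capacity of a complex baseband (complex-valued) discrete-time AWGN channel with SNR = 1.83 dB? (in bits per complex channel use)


SNR_linear = 10^(1.83/10) = 1.5241; C = log2(1 + SNR_linear) = log2(1 + 1.5241) = 1.3357

1.3357 bits/channel use


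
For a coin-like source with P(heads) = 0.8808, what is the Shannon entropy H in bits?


H = -p*log2(p) - (1-p)*log2(1-p). -0.8808*log2(0.8808) = 0.161286; -0.1192*log2(0.1192) = 0.365770. H = 0.161286 + 0.365770 = 0.5271

0.5271 bits


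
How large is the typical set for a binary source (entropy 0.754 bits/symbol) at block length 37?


log2|A_typical| = nH = 37 * 0.754 = 27.898, so |A_typical| ~ 2^27.898 = 2.501e+08

2.501e+08


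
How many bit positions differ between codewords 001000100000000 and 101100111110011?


Count differing positions: ^ . . ^ . . . ^ ^ ^ ^ . . ^ ^ = 8 differences

8


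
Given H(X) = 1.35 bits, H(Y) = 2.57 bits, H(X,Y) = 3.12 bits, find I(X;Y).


I(X;Y) = H(X) + H(Y) - H(X,Y) = 1.35 + 2.57 - 3.12 = 0.8

0.8 bits
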